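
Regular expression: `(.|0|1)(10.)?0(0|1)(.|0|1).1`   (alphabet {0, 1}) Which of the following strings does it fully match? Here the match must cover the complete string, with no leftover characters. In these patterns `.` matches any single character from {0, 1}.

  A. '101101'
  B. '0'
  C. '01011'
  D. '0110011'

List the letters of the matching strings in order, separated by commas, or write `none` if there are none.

A → match
B → no match — must end with '1'
C → no match
D → no match

A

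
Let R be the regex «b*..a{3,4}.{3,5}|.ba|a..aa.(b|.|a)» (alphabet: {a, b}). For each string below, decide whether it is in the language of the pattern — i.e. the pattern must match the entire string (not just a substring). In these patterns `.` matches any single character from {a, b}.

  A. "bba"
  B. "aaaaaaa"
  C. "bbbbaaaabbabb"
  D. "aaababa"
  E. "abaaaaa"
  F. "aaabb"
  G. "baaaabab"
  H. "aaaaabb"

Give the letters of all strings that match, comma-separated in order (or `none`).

A, B, C, E, G, H

A. "bba" → match
B. "aaaaaaa" → match
C → match
D. "aaababa" → no match
E. "abaaaaa" → match
F. "aaabb" → no match
G. "baaaabab" → match
H. "aaaaabb" → match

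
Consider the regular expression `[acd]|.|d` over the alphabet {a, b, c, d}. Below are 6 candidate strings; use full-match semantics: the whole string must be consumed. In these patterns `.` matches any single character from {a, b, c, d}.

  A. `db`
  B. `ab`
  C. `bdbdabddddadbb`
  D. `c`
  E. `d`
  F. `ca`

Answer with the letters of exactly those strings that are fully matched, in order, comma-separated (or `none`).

D, E

A → no match
B → no match
C → no match
D → match
E → match
F → no match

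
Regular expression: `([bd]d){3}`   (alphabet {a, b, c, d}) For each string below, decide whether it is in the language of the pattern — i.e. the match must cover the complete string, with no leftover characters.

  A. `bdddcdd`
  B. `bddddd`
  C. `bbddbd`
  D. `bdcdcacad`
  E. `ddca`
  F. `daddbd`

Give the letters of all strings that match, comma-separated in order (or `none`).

B

A → no match
B → match
C → no match
D → no match
E → no match — must end with `d`
F → no match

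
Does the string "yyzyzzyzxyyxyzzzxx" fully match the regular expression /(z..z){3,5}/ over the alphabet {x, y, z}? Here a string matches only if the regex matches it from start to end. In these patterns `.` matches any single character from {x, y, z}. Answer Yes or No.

Every match must start with "z", but "yyzyzzyzxyyxyzzzxx" does not.

No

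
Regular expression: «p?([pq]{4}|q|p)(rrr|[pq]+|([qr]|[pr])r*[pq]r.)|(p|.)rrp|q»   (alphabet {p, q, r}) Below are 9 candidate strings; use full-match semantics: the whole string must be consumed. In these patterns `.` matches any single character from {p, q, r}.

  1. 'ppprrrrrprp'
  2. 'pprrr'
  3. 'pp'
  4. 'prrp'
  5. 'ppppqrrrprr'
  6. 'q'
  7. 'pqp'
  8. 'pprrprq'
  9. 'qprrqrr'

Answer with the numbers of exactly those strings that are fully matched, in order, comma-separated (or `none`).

1 → match
2 → match
3 → match
4 → match
5 → match
6 → match
7 → match
8 → match
9 → match

1, 2, 3, 4, 5, 6, 7, 8, 9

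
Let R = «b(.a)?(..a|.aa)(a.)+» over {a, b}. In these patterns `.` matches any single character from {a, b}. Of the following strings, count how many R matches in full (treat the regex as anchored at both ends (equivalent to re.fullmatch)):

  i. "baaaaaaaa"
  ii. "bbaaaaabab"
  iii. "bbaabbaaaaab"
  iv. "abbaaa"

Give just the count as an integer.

i → no match
ii → match
iii → no match
iv → no match — must start with "b"
Total matched: 1

1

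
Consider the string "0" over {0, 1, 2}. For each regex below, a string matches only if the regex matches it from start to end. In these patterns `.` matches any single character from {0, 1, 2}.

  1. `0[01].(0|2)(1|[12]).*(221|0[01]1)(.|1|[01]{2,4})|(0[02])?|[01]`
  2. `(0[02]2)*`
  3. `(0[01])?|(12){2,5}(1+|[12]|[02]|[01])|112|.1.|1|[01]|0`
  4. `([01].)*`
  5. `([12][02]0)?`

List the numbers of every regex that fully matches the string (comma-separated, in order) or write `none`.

1 → match
2 → no match
3 → match
4 → no match
5 → no match

1, 3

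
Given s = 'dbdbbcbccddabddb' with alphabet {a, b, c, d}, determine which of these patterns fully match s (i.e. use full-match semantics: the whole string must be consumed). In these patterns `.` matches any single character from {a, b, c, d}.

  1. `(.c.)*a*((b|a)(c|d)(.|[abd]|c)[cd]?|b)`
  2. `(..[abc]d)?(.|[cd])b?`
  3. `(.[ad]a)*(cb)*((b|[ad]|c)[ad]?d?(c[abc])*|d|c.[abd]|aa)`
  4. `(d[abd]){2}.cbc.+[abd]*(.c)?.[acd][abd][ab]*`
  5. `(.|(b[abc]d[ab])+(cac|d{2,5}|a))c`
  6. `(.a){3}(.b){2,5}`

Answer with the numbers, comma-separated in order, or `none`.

4

1 → no match
2 → no match
3 → no match
4 → match
5 → no match — must end with 'c'
6 → no match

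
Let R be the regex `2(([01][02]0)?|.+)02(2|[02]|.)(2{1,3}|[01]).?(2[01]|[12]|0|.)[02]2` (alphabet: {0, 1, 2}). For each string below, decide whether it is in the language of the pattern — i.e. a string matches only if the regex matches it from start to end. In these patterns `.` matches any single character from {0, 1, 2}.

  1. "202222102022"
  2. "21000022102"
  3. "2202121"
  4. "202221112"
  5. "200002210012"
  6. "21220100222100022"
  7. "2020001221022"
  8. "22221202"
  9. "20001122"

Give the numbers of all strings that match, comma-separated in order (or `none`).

none

1 → no match
2 → no match
3 → no match — must end with "2"
4 → no match
5 → no match
6 → no match
7 → no match
8 → no match
9 → no match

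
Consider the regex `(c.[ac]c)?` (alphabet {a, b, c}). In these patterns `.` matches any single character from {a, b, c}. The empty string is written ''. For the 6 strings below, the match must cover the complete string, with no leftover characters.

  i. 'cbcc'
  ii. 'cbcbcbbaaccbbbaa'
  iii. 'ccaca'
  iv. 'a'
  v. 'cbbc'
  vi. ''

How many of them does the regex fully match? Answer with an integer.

2

i. 'cbcc' → match
ii → no match
iii. 'ccaca' → no match
iv. 'a' → no match
v. 'cbbc' → no match
vi. '' → match
Total matched: 2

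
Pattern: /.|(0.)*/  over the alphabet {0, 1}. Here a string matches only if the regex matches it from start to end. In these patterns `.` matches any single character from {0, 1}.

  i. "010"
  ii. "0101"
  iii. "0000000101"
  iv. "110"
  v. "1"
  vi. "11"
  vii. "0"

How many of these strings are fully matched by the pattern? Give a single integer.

i. "010" → no match
ii. "0101" → match
iii. "0000000101" → match
iv. "110" → no match
v. "1" → match
vi. "11" → no match
vii. "0" → match
Total matched: 4

4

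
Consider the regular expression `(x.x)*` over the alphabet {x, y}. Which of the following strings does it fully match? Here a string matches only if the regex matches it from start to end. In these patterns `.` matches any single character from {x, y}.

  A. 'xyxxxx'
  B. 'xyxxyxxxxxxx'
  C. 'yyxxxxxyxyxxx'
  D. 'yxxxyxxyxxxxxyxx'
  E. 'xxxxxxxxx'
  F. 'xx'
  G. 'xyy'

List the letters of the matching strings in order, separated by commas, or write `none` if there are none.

A, B, E

A → match
B → match
C → no match
D → no match
E → match
F → no match
G → no match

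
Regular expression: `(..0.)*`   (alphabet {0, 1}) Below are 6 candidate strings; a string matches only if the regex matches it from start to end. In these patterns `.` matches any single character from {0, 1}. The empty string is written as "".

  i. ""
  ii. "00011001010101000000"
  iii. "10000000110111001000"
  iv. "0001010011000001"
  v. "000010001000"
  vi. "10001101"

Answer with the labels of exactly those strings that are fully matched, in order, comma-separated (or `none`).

i, ii, iii, iv, v, vi

i → match
ii → match
iii → match
iv → match
v → match
vi → match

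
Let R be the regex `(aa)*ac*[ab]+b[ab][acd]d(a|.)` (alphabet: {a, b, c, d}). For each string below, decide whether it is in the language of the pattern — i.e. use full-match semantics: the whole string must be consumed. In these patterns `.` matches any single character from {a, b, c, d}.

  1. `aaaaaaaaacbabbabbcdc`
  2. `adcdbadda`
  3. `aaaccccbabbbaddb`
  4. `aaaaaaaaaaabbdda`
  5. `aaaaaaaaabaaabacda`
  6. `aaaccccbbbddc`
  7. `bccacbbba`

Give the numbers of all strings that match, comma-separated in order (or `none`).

1 → match
2 → no match
3 → match
4 → match
5 → match
6 → match
7 → no match

1, 3, 4, 5, 6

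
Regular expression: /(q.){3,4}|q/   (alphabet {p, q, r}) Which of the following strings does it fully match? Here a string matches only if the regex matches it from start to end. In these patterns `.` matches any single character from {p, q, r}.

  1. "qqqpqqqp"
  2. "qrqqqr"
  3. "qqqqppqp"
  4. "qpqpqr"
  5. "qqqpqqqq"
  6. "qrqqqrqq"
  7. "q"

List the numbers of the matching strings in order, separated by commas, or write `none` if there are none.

1, 2, 4, 5, 6, 7

1. "qqqpqqqp" → match
2. "qrqqqr" → match
3. "qqqqppqp" → no match
4. "qpqpqr" → match
5. "qqqpqqqq" → match
6. "qrqqqrqq" → match
7. "q" → match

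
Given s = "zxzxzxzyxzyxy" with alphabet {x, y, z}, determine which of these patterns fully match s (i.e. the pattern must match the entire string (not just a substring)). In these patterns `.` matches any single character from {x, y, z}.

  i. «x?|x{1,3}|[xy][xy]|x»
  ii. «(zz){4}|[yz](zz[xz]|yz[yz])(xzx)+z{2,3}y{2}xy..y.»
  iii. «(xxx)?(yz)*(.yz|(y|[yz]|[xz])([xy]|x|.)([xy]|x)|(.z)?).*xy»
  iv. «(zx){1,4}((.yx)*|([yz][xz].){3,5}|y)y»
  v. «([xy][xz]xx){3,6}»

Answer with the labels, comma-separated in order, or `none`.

i → no match
ii → no match
iii → match
iv → match
v → no match — must end with "xx"

iii, iv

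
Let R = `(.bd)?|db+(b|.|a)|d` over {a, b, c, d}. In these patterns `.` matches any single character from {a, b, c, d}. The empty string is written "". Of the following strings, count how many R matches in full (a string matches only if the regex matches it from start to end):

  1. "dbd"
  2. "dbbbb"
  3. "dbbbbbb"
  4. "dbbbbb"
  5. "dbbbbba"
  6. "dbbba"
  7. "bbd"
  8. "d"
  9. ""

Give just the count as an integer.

1 → match
2 → match
3 → match
4 → match
5 → match
6 → match
7 → match
8 → match
9 → match
Total matched: 9

9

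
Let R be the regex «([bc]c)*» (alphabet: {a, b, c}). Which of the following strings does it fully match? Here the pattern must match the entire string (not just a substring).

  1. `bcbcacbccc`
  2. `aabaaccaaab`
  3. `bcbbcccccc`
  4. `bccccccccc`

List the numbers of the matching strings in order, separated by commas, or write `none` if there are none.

1 → no match
2 → no match
3 → no match
4 → match

4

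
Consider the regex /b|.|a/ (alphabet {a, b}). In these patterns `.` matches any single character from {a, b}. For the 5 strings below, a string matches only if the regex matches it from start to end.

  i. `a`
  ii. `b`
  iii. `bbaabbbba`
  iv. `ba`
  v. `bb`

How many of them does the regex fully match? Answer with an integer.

2

i → match
ii → match
iii → no match
iv → no match
v → no match
Total matched: 2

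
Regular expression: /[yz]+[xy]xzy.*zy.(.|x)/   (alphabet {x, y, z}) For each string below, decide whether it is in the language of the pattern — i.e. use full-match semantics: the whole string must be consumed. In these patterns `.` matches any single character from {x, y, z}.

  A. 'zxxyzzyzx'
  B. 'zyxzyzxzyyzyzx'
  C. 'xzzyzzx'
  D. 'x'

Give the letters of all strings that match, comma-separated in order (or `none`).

B

A. 'zxxyzzyzx' → no match
B → match
C. 'xzzyzzx' → no match
D. 'x' → no match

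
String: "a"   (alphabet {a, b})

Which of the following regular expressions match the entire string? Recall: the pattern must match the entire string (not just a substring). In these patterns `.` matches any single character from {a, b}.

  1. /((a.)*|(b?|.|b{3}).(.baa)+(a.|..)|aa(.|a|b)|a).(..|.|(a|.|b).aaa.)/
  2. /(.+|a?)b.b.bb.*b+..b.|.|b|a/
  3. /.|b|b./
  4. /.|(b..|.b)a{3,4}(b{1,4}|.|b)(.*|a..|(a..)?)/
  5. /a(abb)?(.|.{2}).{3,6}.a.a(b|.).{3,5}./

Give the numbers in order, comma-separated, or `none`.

1 → no match
2 → match
3 → match
4 → match
5 → no match

2, 3, 4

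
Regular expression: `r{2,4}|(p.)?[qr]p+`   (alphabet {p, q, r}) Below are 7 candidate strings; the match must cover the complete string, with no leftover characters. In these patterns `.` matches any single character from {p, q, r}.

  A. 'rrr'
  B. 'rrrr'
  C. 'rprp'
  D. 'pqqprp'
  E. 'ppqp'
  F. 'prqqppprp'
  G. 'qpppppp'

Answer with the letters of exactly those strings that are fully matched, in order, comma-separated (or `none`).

A, B, E, G

A. 'rrr' → match
B. 'rrrr' → match
C. 'rprp' → no match
D. 'pqqprp' → no match
E. 'ppqp' → match
F. 'prqqppprp' → no match
G. 'qpppppp' → match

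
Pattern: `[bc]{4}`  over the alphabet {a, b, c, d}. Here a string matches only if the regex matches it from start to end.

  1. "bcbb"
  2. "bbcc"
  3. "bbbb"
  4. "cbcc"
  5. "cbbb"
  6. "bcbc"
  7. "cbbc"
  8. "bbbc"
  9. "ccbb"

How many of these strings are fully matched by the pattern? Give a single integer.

9

1. "bcbb" → match
2. "bbcc" → match
3. "bbbb" → match
4. "cbcc" → match
5. "cbbb" → match
6. "bcbc" → match
7. "cbbc" → match
8. "bbbc" → match
9. "ccbb" → match
Total matched: 9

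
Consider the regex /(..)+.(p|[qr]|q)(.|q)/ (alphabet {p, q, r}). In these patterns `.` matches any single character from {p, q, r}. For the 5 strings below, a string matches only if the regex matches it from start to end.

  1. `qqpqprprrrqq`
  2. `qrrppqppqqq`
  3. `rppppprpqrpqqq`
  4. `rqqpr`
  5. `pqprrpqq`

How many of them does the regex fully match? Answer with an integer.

1. `qqpqprprrrqq` → no match
2. `qrrppqppqqq` → match
3 → no match
4. `rqqpr` → match
5. `pqprrpqq` → no match
Total matched: 2

2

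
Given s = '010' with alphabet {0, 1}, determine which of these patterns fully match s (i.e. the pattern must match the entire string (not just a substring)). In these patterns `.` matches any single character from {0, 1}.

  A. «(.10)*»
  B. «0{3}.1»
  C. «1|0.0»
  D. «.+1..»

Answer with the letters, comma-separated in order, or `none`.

A → match
B → no match — must end with '1'
C → match
D → no match

A, C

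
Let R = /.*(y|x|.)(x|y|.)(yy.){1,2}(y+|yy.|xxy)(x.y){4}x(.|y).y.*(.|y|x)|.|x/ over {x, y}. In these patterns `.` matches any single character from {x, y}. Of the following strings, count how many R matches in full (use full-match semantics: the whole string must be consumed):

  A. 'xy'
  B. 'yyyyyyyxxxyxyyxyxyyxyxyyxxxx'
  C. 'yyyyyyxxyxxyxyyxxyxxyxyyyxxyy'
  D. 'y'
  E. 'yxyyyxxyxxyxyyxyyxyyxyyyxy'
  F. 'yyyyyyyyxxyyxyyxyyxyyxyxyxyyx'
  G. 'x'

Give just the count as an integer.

A → no match
B → no match
C → match
D → match
E → match
F → match
G → match
Total matched: 5

5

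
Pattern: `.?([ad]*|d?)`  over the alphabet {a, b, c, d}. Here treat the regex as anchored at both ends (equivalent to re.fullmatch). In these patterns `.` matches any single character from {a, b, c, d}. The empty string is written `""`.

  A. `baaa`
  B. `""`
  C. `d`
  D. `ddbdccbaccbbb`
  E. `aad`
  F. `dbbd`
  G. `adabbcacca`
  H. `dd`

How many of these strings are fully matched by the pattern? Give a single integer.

5

A. `baaa` → match
B. `""` → match
C. `d` → match
D → no match
E. `aad` → match
F. `dbbd` → no match
G. `adabbcacca` → no match
H. `dd` → match
Total matched: 5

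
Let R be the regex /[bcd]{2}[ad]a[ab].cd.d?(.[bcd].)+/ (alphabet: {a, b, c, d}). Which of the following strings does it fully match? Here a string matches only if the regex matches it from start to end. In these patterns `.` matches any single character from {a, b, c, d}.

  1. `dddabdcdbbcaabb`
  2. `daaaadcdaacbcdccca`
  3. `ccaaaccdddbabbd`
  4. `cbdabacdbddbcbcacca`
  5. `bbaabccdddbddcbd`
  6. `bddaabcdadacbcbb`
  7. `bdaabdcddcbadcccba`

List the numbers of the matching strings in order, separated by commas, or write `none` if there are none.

1, 3, 4, 5, 6, 7

1 → match
2 → no match
3 → match
4 → match
5 → match
6 → match
7 → match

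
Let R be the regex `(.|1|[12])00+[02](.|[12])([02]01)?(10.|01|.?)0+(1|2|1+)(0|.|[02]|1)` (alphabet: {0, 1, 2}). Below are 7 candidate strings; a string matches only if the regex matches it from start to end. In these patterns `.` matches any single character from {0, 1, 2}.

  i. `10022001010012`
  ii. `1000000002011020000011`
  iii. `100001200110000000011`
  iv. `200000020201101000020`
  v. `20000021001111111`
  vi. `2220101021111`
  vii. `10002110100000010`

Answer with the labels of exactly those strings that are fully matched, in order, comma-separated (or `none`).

i → match
ii → match
iii → no match
iv → match
v → match
vi → no match
vii → match

i, ii, iv, v, vii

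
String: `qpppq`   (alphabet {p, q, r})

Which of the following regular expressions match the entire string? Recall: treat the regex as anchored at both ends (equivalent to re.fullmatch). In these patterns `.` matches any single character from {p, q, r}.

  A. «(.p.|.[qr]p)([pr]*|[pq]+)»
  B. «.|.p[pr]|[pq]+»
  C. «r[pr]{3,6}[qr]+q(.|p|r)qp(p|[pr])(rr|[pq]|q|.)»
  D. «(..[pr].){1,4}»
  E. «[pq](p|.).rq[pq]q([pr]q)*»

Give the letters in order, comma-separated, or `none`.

A, B

A → match
B → match
C → no match — must start with `r`
D → no match
E → no match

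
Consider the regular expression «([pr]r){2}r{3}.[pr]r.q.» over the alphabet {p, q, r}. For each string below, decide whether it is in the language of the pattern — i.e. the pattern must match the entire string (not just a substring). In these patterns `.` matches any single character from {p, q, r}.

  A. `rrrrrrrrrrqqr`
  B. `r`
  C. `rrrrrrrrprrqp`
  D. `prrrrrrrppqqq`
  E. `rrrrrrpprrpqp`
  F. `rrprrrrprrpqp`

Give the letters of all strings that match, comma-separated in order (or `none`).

A, C, F

A → match
B → no match
C → match
D → no match
E → no match
F → match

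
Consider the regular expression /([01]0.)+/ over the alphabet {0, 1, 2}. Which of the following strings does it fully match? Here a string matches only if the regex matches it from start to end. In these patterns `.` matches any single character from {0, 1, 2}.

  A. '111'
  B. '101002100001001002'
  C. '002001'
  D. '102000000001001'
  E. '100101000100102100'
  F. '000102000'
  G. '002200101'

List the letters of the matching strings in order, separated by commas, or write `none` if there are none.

A → no match
B → match
C → match
D → match
E → match
F → match
G → no match

B, C, D, E, F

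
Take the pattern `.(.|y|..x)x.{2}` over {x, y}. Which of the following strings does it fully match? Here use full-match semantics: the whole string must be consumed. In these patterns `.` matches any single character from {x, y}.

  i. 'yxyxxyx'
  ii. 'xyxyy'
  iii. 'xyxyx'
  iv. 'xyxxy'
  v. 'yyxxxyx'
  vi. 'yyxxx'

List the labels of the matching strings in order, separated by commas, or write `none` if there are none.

i, ii, iii, iv, v, vi

i. 'yxyxxyx' → match
ii. 'xyxyy' → match
iii. 'xyxyx' → match
iv. 'xyxxy' → match
v. 'yyxxxyx' → match
vi. 'yyxxx' → match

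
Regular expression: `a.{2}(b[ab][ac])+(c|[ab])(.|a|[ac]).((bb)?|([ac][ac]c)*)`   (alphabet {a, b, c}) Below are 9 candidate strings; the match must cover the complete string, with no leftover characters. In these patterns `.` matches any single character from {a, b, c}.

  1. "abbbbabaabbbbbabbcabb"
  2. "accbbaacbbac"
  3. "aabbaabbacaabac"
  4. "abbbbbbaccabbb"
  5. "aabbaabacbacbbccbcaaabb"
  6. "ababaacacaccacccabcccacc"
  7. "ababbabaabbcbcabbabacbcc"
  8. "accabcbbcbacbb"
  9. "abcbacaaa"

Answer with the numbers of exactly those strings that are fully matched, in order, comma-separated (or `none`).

1 → no match
2. "accbbaacbbac" → no match
3 → no match
4 → no match
5 → no match
6 → no match
7 → no match
8 → no match
9. "abcbacaaa" → match

9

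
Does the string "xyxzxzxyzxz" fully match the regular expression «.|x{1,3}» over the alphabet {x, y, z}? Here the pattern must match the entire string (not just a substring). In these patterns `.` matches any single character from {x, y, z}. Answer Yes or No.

No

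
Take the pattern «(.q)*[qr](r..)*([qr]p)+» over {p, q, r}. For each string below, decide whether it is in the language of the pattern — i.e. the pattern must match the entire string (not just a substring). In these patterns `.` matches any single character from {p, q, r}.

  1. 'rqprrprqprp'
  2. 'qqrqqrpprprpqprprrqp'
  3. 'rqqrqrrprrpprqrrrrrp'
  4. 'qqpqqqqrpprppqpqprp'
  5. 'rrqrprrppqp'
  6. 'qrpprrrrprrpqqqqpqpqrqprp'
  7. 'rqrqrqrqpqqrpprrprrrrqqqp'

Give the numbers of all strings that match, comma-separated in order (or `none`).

3, 4, 7

1 → no match
2 → no match
3 → match
4 → match
5 → no match
6 → no match
7 → match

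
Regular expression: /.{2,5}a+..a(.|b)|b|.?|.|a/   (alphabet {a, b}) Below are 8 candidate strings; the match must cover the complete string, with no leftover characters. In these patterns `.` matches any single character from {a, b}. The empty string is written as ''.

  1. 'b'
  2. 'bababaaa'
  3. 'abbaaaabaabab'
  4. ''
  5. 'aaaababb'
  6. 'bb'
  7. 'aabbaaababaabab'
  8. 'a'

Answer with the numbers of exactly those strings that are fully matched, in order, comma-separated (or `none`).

1, 2, 4, 8

1 → match
2 → match
3 → no match
4 → match
5 → no match
6 → no match
7 → no match
8 → match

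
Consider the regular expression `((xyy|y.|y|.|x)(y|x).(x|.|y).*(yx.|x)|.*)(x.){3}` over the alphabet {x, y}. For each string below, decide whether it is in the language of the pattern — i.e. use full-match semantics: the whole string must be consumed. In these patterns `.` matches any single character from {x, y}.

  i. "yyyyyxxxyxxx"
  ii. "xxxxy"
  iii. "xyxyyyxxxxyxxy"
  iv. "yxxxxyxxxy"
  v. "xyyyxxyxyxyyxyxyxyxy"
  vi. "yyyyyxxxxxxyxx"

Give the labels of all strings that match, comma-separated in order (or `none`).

iv, v, vi

i → no match
ii → no match
iii → no match
iv → match
v → match
vi → match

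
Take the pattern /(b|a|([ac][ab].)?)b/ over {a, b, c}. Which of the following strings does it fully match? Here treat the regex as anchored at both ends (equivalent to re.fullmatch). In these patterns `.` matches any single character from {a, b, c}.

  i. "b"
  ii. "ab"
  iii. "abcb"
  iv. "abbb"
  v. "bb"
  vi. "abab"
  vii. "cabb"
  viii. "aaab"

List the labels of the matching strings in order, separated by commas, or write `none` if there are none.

i, ii, iii, iv, v, vi, vii, viii

i → match
ii → match
iii → match
iv → match
v → match
vi → match
vii → match
viii → match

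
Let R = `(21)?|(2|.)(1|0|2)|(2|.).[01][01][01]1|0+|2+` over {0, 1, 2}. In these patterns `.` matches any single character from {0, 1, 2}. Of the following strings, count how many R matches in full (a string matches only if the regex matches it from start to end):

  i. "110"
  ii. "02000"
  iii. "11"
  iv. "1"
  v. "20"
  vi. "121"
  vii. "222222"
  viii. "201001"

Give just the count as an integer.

4

i → no match
ii → no match
iii → match
iv → no match
v → match
vi → no match
vii → match
viii → match
Total matched: 4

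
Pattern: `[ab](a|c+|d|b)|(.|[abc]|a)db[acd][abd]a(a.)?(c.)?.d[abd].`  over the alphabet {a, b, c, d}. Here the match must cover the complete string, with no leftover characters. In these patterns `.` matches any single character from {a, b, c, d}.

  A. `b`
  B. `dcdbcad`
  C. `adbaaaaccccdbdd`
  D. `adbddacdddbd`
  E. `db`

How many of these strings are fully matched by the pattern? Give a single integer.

A → no match
B → no match
C → no match
D → match
E → no match
Total matched: 1

1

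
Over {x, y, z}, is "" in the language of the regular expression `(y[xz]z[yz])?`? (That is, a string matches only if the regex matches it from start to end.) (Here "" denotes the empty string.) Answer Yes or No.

Yes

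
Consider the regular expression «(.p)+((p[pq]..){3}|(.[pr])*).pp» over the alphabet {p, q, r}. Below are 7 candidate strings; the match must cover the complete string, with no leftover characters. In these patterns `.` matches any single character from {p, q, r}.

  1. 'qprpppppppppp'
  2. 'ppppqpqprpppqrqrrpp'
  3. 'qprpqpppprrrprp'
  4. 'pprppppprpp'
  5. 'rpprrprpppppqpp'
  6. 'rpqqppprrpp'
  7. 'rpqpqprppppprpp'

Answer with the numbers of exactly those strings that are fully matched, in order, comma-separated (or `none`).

1 → match
2 → match
3 → no match — must end with 'pp'
4. 'pprppppprpp' → match
5 → match
6. 'rpqqppprrpp' → no match
7 → match

1, 2, 4, 5, 7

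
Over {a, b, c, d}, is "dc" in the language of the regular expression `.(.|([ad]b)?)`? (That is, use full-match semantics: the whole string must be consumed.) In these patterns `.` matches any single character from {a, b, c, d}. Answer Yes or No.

Yes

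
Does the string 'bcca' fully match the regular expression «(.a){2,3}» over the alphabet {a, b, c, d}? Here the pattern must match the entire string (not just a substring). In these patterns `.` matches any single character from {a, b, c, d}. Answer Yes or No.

No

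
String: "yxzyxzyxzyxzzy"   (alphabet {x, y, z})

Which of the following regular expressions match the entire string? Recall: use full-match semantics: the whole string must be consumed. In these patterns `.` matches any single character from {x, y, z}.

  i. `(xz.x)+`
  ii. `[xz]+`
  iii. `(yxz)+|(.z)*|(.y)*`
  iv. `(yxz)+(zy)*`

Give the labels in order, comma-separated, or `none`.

i → no match — must start with "xz"
ii → no match
iii → no match
iv → match

iv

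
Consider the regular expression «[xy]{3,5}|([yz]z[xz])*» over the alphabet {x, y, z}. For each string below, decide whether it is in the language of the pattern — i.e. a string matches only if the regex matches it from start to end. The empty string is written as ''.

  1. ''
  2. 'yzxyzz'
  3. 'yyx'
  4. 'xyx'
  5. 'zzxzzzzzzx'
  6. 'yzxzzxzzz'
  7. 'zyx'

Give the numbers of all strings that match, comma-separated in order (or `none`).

1, 2, 3, 4, 6

1 → match
2 → match
3 → match
4 → match
5 → no match
6 → match
7 → no match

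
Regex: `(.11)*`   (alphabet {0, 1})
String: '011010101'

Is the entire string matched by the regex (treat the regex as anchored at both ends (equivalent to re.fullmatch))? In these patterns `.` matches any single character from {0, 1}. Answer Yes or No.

No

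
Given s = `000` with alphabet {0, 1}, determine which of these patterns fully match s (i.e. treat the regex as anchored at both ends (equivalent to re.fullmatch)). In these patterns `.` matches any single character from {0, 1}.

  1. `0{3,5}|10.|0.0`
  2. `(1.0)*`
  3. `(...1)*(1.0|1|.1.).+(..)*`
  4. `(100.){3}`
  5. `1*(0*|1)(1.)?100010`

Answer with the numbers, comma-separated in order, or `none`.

1 → match
2 → no match
3 → no match
4 → no match — must start with `100`
5 → no match — must end with `100010`

1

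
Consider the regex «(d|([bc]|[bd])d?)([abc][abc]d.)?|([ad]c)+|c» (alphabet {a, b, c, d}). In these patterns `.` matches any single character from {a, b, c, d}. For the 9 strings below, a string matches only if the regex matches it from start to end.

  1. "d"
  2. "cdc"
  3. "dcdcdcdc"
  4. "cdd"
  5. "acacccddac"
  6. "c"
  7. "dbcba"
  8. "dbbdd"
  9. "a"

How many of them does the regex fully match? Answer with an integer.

4

1 → match
2 → no match
3 → match
4 → no match
5 → no match
6 → match
7 → no match
8 → match
9 → no match
Total matched: 4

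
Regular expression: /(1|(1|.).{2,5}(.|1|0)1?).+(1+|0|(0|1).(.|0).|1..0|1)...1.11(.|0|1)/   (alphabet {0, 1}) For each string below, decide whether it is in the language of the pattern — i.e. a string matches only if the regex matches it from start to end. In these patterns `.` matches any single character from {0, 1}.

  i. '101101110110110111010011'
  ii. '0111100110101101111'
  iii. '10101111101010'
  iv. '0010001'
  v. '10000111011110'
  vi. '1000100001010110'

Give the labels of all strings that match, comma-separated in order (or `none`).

i → no match
ii → no match
iii → no match
iv. '0010001' → no match
v → match
vi → match

v, vi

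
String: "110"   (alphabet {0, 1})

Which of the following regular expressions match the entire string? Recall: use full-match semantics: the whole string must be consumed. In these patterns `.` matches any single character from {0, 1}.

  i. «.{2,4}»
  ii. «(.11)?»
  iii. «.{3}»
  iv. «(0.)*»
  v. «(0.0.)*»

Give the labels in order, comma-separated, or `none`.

i → match
ii → no match
iii → match
iv → no match
v → no match

i, iii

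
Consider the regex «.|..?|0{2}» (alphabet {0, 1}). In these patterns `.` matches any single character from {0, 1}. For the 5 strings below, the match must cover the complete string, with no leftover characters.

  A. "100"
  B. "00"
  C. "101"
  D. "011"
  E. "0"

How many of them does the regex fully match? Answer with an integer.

2

A → no match
B → match
C → no match
D → no match
E → match
Total matched: 2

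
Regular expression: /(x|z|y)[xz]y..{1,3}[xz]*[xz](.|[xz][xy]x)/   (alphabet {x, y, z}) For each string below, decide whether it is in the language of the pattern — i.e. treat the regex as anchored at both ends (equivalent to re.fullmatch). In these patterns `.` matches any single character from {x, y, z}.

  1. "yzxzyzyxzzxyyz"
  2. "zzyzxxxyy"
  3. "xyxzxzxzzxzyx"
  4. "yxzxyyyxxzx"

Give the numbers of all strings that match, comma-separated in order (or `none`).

none

1 → no match
2 → no match
3 → no match
4 → no match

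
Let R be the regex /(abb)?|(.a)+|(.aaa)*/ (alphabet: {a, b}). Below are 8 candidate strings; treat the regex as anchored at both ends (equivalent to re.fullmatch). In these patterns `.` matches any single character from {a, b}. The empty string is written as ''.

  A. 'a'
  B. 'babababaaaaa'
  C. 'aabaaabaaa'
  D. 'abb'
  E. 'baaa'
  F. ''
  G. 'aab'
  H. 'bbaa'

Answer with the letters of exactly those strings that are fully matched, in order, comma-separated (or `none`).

A → no match
B → match
C → match
D → match
E → match
F → match
G → no match
H → no match

B, C, D, E, F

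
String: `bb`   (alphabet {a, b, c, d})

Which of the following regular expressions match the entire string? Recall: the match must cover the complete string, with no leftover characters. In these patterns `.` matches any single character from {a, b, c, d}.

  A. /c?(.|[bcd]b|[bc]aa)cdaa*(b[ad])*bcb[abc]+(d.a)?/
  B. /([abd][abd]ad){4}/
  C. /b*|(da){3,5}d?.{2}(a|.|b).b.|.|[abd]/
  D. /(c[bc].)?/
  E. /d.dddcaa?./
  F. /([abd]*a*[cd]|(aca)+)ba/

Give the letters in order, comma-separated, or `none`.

A → no match
B → no match — must end with `ad`
C → match
D → no match
E → no match — must start with `d`
F → no match — must end with `ba`

C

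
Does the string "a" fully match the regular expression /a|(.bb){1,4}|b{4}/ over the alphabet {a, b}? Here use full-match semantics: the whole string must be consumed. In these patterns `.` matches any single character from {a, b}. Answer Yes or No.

Yes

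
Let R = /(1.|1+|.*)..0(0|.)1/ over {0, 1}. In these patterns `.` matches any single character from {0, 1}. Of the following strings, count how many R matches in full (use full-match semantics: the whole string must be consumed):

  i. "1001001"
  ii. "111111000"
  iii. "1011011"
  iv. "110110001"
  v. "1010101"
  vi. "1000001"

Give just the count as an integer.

i → match
ii → no match — must end with "1"
iii → match
iv → match
v → no match
vi → match
Total matched: 4

4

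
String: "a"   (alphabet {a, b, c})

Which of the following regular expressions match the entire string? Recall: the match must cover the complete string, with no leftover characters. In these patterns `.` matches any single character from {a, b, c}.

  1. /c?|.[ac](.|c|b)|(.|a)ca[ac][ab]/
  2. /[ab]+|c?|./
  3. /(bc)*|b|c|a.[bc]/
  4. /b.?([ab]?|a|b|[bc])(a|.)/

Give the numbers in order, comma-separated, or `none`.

2

1 → no match
2 → match
3 → no match
4 → no match — must start with "b"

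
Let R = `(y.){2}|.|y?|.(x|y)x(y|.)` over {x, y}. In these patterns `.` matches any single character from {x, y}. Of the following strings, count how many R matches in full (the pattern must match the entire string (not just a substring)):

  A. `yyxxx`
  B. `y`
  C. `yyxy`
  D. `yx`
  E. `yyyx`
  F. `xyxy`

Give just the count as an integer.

4

A → no match
B → match
C → match
D → no match
E → match
F → match
Total matched: 4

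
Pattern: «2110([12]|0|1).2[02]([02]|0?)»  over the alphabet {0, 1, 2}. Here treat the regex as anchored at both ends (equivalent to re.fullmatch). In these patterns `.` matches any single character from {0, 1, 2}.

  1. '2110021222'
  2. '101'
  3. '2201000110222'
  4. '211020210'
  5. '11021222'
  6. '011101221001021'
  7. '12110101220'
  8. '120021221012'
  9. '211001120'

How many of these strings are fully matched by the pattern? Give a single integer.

1 → no match
2 → no match — must start with '2110'
3 → no match — must start with '2110'
4 → no match
5 → no match — must start with '2110'
6 → no match — must start with '2110'
7 → no match — must start with '2110'
8 → no match — must start with '2110'
9 → no match
Total matched: 0

0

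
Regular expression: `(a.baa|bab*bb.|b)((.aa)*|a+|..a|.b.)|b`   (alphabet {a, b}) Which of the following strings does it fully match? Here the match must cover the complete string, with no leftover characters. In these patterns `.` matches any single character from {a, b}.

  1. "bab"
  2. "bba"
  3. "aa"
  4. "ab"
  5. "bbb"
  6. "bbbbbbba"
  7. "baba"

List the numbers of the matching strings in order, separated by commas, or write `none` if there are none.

7

1 → no match
2 → no match
3 → no match
4 → no match
5 → no match
6 → no match
7 → match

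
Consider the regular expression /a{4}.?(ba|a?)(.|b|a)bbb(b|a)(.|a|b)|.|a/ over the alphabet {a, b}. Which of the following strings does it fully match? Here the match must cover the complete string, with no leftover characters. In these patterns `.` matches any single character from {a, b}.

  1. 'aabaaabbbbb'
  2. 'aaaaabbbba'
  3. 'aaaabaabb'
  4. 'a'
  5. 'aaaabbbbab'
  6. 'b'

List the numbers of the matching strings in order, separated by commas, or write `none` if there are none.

1 → no match
2 → match
3 → no match
4 → match
5 → match
6 → match

2, 4, 5, 6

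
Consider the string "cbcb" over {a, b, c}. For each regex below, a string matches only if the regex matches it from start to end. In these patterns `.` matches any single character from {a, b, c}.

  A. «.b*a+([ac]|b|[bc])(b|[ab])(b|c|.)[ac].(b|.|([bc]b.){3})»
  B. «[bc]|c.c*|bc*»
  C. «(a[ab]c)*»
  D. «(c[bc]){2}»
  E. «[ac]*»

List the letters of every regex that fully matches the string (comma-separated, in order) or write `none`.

D

A → no match
B → no match
C → no match
D → match
E → no match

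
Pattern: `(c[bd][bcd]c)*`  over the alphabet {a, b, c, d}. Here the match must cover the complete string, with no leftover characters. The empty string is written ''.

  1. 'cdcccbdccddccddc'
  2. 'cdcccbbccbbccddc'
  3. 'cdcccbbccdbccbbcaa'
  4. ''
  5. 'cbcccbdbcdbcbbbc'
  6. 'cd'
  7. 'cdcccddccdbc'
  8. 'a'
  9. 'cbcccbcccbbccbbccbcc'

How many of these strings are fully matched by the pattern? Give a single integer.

1 → match
2 → match
3 → no match
4 → match
5 → no match
6 → no match
7 → match
8 → no match
9 → match
Total matched: 5

5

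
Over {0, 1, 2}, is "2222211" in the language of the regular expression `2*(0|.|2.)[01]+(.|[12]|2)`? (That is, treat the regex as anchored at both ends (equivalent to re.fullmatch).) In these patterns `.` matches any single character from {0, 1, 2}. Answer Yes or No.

Yes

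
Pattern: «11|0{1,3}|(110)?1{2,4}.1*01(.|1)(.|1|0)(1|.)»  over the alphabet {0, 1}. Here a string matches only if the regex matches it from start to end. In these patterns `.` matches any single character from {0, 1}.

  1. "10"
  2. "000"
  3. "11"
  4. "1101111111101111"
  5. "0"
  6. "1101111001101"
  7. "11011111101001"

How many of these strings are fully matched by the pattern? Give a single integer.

1 → no match
2 → match
3 → match
4 → match
5 → match
6 → match
7 → match
Total matched: 6

6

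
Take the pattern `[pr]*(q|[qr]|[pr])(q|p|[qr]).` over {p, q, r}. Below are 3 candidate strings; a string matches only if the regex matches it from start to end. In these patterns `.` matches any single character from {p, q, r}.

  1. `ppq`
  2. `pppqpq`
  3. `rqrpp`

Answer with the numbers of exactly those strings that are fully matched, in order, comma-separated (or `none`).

1, 2

1 → match
2 → match
3 → no match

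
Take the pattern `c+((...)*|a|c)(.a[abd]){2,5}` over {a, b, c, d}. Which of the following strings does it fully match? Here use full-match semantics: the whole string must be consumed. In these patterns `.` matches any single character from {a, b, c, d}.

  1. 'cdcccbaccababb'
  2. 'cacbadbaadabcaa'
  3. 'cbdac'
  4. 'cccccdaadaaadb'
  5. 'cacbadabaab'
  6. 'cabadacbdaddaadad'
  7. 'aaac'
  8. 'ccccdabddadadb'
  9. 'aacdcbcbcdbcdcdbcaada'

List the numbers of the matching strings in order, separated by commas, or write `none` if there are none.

none

1 → no match
2 → no match
3 → no match
4 → no match
5 → no match
6 → no match
7 → no match — must start with 'c'
8 → no match
9 → no match — must start with 'c'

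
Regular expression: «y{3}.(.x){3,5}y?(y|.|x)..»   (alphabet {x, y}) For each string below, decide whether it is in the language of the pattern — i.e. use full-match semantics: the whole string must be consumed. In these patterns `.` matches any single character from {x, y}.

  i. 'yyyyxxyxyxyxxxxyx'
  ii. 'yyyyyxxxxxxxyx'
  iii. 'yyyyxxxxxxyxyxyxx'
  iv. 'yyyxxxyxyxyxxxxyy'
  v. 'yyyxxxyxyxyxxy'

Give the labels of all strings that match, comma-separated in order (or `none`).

i, iii, iv, v

i → match
ii → no match
iii → match
iv → match
v → match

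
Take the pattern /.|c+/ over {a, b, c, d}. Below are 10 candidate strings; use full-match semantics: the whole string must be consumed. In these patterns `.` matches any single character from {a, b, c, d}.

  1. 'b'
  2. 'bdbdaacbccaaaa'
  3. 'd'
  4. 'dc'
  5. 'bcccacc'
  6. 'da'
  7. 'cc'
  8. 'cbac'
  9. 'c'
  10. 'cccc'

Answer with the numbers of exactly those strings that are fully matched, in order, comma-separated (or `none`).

1 → match
2 → no match
3 → match
4 → no match
5 → no match
6 → no match
7 → match
8 → no match
9 → match
10 → match

1, 3, 7, 9, 10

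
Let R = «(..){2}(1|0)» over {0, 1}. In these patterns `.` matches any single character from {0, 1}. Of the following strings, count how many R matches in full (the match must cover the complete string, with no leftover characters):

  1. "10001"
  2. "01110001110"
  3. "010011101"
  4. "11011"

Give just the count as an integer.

2

1. "10001" → match
2. "01110001110" → no match
3. "010011101" → no match
4. "11011" → match
Total matched: 2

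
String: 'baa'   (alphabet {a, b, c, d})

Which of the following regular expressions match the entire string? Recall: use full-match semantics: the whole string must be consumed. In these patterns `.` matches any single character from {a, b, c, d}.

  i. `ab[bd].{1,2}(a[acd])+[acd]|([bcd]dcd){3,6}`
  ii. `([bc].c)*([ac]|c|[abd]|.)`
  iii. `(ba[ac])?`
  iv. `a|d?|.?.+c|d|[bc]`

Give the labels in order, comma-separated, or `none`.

iii

i → no match
ii → no match
iii → match
iv → no match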